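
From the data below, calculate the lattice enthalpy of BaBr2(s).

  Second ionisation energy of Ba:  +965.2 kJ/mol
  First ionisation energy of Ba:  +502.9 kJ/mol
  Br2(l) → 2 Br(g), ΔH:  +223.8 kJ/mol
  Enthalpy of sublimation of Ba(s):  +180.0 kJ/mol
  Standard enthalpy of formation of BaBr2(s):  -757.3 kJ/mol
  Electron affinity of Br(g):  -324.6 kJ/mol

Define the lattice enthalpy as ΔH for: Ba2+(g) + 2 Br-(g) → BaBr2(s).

U = -1980.0 kJ/mol

ΔHf° = 1·ΔHsub + 1·(ΣIE) + 1·D(Br2) + 2·EA + U
-757.3 = 1·(+180.0) + 1·(+1468.1) + 1·(+223.8) + 2·(-324.6) + U
U = -757.3 − (+1222.7) = -1980.0 kJ/mol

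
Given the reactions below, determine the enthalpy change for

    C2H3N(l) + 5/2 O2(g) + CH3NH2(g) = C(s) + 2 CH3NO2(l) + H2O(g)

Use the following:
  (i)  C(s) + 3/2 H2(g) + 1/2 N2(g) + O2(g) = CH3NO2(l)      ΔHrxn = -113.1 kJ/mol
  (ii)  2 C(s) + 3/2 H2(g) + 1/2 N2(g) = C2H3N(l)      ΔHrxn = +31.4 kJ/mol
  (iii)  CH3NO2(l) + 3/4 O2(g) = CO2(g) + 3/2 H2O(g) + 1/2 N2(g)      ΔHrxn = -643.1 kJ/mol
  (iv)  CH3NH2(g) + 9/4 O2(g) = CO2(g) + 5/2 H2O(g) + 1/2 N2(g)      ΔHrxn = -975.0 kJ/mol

(i) as written: -113.1 kJ/mol
(ii) reversed: -31.4 kJ/mol
(iii) reversed: +643.1 kJ/mol
(iv) as written: -975.0 kJ/mol
Summing the manipulated equations, ΔHrxn = (1)·(-113.1) + (-1)·(+31.4) + (-1)·(-643.1) + (1)·(-975.0) = -476.4 kJ/mol

ΔHrxn = -476.4 kJ/mol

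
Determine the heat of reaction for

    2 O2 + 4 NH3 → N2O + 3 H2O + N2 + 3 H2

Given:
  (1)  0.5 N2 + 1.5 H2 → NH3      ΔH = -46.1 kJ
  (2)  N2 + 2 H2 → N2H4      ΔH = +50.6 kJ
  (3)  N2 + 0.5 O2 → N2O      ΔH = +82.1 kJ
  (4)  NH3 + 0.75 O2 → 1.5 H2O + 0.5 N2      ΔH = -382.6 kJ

ΔH = -590.9 kJ

(1) reversed and × 2: (-2)·(-46.1) = +92.2 kJ
(2): not needed.
(3) as written: +82.1 kJ
(4) × 2: (2)·(-382.6) = -765.2 kJ
Since enthalpy is a state function, ΔH = (+92.2) + (+82.1) + (-765.2) = -590.9 kJ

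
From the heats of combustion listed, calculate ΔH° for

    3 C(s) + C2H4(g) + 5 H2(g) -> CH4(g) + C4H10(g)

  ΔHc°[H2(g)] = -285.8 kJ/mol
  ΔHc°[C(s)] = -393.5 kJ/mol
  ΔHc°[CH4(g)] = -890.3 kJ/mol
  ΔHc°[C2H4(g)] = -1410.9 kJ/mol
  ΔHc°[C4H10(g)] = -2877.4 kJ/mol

ΔH° = -252.7 kJ/mol

Using ΔH = Σ nΔHc°(reactants) − Σ nΔHc°(products):
= [3·(-393.5) + 1·(-1410.9) + 5·(-285.8)] − [1·(-890.3) + 1·(-2877.4)]
= -252.7 kJ/mol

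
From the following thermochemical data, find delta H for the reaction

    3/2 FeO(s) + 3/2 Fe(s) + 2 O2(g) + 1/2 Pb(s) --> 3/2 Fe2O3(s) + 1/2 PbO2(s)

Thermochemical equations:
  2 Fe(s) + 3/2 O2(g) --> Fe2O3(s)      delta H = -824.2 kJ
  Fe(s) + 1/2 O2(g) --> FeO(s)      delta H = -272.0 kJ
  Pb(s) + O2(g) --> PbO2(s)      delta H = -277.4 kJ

delta H = -967.0 kJ

equation 1 × 3/2: (3/2)·(-824.2) = -1236.3 kJ
equation 2 reversed and × 3/2: (-3/2)·(-272.0) = +408.0 kJ
equation 3 × 1/2: (1/2)·(-277.4) = -138.7 kJ
Since enthalpy is a state function, delta H = (-1236.3) + (+408.0) + (-138.7) = -967.0 kJ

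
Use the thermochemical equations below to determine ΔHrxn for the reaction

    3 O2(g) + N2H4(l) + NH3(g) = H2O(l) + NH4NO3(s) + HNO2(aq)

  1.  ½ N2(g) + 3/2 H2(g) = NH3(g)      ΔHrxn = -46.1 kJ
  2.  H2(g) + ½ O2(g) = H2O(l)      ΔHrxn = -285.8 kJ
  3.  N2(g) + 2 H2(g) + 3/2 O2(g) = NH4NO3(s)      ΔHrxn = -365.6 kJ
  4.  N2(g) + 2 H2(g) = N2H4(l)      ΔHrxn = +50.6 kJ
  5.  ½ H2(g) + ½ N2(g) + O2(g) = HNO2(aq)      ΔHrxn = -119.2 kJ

eq. 1 reversed (NH3(g) must end up as a reactant): +46.1 kJ
eq. 2 as written (H2O(l) already on the product side): -285.8 kJ
eq. 3 as written (NH4NO3(s) already on the product side): -365.6 kJ
eq. 4 reversed (reverse to put N2H4(l) on the reactant side): -50.6 kJ
eq. 5 as written (HNO2(aq) already on the product side): -119.2 kJ
ΔHrxn = (+46.1) + (-285.8) + (-365.6) + (-50.6) + (-119.2) = -775.1 kJ

ΔHrxn = -775.1 kJ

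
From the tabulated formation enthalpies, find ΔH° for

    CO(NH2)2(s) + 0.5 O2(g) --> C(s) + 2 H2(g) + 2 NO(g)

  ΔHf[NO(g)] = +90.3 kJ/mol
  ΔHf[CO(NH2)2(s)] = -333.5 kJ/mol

ΔH° = 514.1 kJ/mol

Products: 1·(+0.0) + 2·(+0.0) + 2·(+90.3) = +180.6
Reactants: 1·(-333.5) + 1/2·(+0.0) = -333.5
ΔH° = (+180.6) − (-333.5) = 514.1 kJ/mol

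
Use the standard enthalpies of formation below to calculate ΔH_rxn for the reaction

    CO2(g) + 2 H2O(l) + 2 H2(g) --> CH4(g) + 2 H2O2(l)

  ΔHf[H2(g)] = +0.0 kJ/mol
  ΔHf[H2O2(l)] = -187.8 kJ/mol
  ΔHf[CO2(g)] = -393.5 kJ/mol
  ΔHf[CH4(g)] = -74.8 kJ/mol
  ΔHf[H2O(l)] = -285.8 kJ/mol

ΔH_rxn = 514.7 kJ/mol

Products: 1·(-74.8) + 2·(-187.8) = -450.4
Reactants: 1·(-393.5) + 2·(-285.8) + 2·(+0.0) = -965.1
ΔH_rxn = (-450.4) − (-965.1) = 514.7 kJ/mol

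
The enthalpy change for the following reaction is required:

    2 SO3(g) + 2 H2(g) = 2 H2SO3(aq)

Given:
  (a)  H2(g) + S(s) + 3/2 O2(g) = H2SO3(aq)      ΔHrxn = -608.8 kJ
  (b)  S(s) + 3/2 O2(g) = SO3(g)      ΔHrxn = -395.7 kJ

ΔHrxn = -426.2 kJ

(a) × 2 (×2 to match 2 H2SO3(aq) in the target): (2)·(-608.8) = -1217.6 kJ
(b) reversed and × 2 (reverse to put SO3(g) on the reactant side; scale by 2 for the 2 SO3(g)): (-2)·(-395.7) = +791.4 kJ
ΔHrxn = (-1217.6) + (+791.4) = -426.2 kJ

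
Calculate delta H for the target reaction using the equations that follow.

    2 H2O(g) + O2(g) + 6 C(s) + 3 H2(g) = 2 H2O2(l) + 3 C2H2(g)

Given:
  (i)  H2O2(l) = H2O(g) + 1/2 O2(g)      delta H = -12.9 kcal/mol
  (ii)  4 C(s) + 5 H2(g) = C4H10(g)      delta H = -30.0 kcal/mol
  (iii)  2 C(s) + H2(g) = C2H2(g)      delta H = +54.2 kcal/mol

delta H = 188.4 kcal/mol

(i) reversed and × 2 (H2O2(l) must end up as a product; ×2 to match 2 H2O2(l) in the target): (-2)·(-12.9) = +25.8 kcal/mol
(ii): not needed (C4H10(g) appears nowhere else).
(iii) × 3 (scale by 3 for the 3 C2H2(g)): (3)·(+54.2) = +162.6 kcal/mol
delta H = (-2)·(-12.9) + (3)·(+54.2) = 188.4 kcal/mol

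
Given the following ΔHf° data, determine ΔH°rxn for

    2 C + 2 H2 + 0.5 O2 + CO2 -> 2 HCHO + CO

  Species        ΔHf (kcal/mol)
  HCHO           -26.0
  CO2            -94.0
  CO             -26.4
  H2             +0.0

ΔH°rxn = 15.6 kcal/mol

Products: 2·(-26.0) + 1·(-26.4) = -78.4
Reactants: 2·(+0.0) + 2·(+0.0) + 1/2·(+0.0) + 1·(-94.0) = -94.0
ΔH°rxn = (-78.4) − (-94.0) = 15.6 kcal/mol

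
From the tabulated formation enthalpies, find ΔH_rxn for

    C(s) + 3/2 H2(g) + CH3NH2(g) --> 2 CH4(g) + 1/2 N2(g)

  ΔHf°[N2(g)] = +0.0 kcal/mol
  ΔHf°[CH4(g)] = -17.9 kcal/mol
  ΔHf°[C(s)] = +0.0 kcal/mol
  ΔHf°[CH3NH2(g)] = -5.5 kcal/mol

ΔH°rxn = Σ nΔHf°(products) − Σ nΔHf°(reactants).
Products: 2·(-17.9) + 1/2·(+0.0) = -35.8
Reactants: 1·(+0.0) + 3/2·(+0.0) + 1·(-5.5) = -5.5
ΔH_rxn = (-35.8) − (-5.5) = -30.3 kcal/mol

ΔH_rxn = -30.3 kcal/mol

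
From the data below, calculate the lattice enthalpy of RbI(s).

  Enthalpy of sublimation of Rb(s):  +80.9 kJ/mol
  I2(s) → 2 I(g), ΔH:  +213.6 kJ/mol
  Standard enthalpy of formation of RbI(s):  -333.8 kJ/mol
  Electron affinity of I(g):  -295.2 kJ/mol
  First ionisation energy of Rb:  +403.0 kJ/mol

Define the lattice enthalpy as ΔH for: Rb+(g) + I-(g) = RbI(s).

ΔHf° = 1·ΔHsub + 1·(ΣIE) + 1/2·D(I2) + 1·EA + U
-333.8 = 1·(+80.9) + 1·(+403.0) + 1/2·(+213.6) + 1·(-295.2) + U
U = -333.8 − (+295.5) = -629.3 kJ/mol

U = -629.3 kJ/mol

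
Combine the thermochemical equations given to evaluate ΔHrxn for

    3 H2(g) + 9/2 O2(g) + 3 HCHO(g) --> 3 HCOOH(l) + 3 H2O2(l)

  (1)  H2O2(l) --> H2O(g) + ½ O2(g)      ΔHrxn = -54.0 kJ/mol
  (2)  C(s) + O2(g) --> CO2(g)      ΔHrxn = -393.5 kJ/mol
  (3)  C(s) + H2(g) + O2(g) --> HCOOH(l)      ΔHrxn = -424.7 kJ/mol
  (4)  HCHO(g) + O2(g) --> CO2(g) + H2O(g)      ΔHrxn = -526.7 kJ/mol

(1) reversed and × 3 (reverse to put H2O2(l) on the product side; scale by 3 for the 3 H2O2(l)): (-3)·(-54.0) = +162.0 kJ/mol
(2) reversed and × 3: (-3)·(-393.5) = +1180.5 kJ/mol
(3) × 3 (scale by 3 for the 3 HCOOH(l)): (3)·(-424.7) = -1274.1 kJ/mol
(4) × 3 (×3 to match 3 HCHO(g) in the target): (3)·(-526.7) = -1580.1 kJ/mol
Summing the manipulated equations, ΔHrxn = (+162.0) + (+1180.5) + (-1274.1) + (-1580.1) = -1511.7 kJ/mol

ΔHrxn = -1511.7 kJ/mol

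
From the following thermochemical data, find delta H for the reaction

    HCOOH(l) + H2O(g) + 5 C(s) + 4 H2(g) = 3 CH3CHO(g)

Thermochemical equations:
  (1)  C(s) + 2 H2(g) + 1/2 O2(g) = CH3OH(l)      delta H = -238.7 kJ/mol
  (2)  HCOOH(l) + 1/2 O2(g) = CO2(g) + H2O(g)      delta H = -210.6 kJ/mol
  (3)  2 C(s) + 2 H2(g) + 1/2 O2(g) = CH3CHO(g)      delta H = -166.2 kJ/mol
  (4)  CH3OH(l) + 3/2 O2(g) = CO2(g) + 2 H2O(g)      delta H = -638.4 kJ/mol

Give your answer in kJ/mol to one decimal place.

(1) reversed: +238.7 kJ/mol
(2) as written: -210.6 kJ/mol
(3) × 3: (3)·(-166.2) = -498.6 kJ/mol
(4) reversed: +638.4 kJ/mol
delta H = (+238.7) + (-210.6) + (-498.6) + (+638.4) = 167.9 kJ/mol

delta H = 167.9 kJ/mol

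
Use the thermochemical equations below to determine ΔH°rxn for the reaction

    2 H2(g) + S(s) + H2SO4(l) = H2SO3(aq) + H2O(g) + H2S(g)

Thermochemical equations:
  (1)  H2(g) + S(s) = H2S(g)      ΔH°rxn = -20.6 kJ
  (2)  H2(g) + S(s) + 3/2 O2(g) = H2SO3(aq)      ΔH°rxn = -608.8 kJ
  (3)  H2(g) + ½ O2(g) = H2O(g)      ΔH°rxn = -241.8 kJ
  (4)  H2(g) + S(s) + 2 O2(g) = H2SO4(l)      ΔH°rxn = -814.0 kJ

(1) as written (H2S(g) already on the product side): -20.6 kJ
(2) as written (H2SO3(aq) already on the product side): -608.8 kJ
(3) as written (H2O(g) already on the product side): -241.8 kJ
(4) reversed (H2SO4(l) must end up as a reactant): +814.0 kJ
ΔH°rxn = (1)·(-20.6) + (1)·(-608.8) + (1)·(-241.8) + (-1)·(-814.0) = -57.2 kJ

ΔH°rxn = -57.2 kJ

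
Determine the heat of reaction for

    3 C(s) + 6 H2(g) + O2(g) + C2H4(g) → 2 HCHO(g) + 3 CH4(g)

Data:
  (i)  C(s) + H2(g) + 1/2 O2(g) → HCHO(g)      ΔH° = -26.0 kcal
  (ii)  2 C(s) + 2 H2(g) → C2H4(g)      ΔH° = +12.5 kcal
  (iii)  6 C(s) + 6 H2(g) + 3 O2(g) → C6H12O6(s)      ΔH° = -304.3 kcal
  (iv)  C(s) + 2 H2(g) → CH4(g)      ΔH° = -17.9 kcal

ΔH° = -118.2 kcal

(i) × 2 (×2 to match 2 HCHO(g) in the target): (2)·(-26.0) = -52.0 kcal
(ii) reversed (C2H4(g) must end up as a reactant): -12.5 kcal
(iii): not needed (C6H12O6(s) appears nowhere else).
(iv) × 3 (scale by 3 for the 3 CH4(g)): (3)·(-17.9) = -53.7 kcal
ΔH° = (-52.0) + (-12.5) + (-53.7) = -118.2 kcal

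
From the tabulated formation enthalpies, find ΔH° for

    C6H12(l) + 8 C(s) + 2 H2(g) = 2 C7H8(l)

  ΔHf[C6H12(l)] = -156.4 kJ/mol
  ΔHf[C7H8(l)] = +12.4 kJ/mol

Products: 2·(+12.4) = +24.8
Reactants: 1·(-156.4) + 8·(+0.0) + 2·(+0.0) = -156.4
ΔH° = (+24.8) − (-156.4) = 181.2 kJ/mol

ΔH° = 181.2 kJ/mol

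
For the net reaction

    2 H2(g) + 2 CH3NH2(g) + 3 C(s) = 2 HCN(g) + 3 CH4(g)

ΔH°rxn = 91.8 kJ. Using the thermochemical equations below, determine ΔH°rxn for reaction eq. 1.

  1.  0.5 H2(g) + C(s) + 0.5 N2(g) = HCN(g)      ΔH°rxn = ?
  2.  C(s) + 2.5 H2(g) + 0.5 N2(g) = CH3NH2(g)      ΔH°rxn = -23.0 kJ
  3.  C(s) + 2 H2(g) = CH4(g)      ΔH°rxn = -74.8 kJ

eq. 1 × 2 (×2 to match 2 HCN(g) in the target): contributes 2·x
eq. 2 reversed and × 2 (CH3NH2(g) must end up as a reactant; ×2 to match 2 CH3NH2(g) in the target): (-2)·(-23.0) = +46.0 kJ
eq. 3 × 3 (×3 to match 3 CH4(g) in the target): (3)·(-74.8) = -224.4 kJ
+91.8 = (+46.0) + (-224.4) + 2·x
x = (+91.8 − (-178.4)) / (2) = 135.1 kJ

ΔH°rxn = 135.1 kJ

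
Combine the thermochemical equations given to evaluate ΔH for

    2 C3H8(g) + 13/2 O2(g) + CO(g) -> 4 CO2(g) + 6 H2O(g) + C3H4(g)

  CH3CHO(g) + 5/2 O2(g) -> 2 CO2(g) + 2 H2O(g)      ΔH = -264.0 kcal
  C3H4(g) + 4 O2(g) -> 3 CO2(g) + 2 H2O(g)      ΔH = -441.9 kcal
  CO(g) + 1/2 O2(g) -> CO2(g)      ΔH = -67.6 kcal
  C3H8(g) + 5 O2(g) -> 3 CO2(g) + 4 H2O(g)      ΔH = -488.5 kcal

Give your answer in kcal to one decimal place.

ΔH = -602.7 kcal

equation 1: not needed.
equation 2 reversed: +441.9 kcal
equation 3 as written: -67.6 kcal
equation 4 × 2: (2)·(-488.5) = -977.0 kcal
Combining the equations, ΔH = (+441.9) + (-67.6) + (-977.0) = -602.7 kcal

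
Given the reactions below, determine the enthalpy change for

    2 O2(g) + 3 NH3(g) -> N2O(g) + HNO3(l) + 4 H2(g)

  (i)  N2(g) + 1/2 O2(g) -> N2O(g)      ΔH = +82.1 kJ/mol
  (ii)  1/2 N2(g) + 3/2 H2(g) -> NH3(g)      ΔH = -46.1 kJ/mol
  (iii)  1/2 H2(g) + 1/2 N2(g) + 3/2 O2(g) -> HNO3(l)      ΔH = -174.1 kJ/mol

ΔH = 46.3 kJ/mol

(i) as written (N2O(g) already on the product side): +82.1 kJ/mol
(ii) reversed and × 3 (NH3(g) must end up as a reactant; scale by 3 for the 3 NH3(g)): (-3)·(-46.1) = +138.3 kJ/mol
(iii) as written (HNO3(l) already on the product side): -174.1 kJ/mol
Summing the manipulated equations, ΔH = (1)·(+82.1) + (-3)·(-46.1) + (1)·(-174.1) = 46.3 kJ/mol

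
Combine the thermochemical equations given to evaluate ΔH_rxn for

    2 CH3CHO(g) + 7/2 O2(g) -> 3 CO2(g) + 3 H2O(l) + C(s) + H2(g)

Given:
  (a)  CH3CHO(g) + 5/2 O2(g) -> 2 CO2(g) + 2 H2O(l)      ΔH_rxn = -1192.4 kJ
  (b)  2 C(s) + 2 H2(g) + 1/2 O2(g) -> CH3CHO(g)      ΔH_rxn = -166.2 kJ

ΔH_rxn = -1705.5 kJ

(a) × 3/2: (3/2)·(-1192.4) = -1788.6 kJ
(b) reversed and × 1/2: (-1/2)·(-166.2) = +83.1 kJ
By Hess's law, ΔH_rxn = (-1788.6) + (+83.1) = -1705.5 kJ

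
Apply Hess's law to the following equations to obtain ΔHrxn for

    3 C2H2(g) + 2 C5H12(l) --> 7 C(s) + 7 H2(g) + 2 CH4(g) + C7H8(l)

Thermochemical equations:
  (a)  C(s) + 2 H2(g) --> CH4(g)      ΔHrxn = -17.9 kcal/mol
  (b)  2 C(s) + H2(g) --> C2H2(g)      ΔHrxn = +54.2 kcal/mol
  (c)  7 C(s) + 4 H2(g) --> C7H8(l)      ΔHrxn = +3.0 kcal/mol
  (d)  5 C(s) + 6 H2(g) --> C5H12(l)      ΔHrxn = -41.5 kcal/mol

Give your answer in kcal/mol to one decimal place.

(a) × 2: (2)·(-17.9) = -35.8 kcal/mol
(b) reversed and × 3: (-3)·(+54.2) = -162.6 kcal/mol
(c) as written: +3.0 kcal/mol
(d) reversed and × 2: (-2)·(-41.5) = +83.0 kcal/mol
ΔHrxn = (-35.8) + (-162.6) + (+3.0) + (+83.0) = -112.4 kcal/mol

ΔHrxn = -112.4 kcal/mol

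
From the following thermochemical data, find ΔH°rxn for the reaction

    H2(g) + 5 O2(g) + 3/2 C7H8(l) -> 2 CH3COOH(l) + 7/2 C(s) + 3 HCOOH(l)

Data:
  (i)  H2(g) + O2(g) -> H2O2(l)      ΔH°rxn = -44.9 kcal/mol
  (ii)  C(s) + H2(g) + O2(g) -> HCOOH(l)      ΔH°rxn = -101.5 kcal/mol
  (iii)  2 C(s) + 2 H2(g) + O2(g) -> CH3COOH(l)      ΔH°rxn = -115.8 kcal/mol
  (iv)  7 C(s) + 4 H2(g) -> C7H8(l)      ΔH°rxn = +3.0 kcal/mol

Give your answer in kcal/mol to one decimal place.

ΔH°rxn = -540.6 kcal/mol

(i): not needed (H2O2(l) appears nowhere else).
(ii) × 3 (scale by 3 for the 3 HCOOH(l)): (3)·(-101.5) = -304.5 kcal/mol
(iii) × 2 (scale by 2 for the 2 CH3COOH(l)): (2)·(-115.8) = -231.6 kcal/mol
(iv) reversed and × 3/2 (C7H8(l) must end up as a reactant; ×3/2 to match 3/2 C7H8(l) in the target): (-3/2)·(+3.0) = -4.5 kcal/mol
Combining the equations, ΔH°rxn = (-304.5) + (-231.6) + (-4.5) = -540.6 kcal/mol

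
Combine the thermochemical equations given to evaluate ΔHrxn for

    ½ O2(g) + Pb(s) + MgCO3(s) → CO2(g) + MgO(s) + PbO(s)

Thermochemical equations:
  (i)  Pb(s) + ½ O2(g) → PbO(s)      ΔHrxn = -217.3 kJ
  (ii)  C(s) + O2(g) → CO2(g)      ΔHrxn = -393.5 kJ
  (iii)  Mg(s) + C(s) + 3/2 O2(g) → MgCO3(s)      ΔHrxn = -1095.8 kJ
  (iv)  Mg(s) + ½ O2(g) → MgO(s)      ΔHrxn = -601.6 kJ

ΔHrxn = -116.6 kJ

(i) as written: -217.3 kJ
(ii) as written: -393.5 kJ
(iii) reversed: +1095.8 kJ
(iv) as written: -601.6 kJ
Summing the manipulated equations, ΔHrxn = (1)·(-217.3) + (1)·(-393.5) + (-1)·(-1095.8) + (1)·(-601.6) = -116.6 kJ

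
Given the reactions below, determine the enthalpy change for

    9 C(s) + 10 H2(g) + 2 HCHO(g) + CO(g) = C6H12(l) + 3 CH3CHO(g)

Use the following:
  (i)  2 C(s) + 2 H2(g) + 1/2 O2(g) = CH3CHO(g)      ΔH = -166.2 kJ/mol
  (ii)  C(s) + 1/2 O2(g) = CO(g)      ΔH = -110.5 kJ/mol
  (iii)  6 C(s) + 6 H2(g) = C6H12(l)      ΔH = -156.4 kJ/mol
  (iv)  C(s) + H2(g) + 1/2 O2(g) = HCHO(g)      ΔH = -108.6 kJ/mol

ΔH = -327.3 kJ/mol

(i) × 3 (×3 to match 3 CH3CHO(g) in the target): (3)·(-166.2) = -498.6 kJ/mol
(ii) reversed (CO(g) must end up as a reactant): +110.5 kJ/mol
(iii) as written (C6H12(l) already on the product side): -156.4 kJ/mol
(iv) reversed and × 2 (HCHO(g) must end up as a reactant; scale by 2 for the 2 HCHO(g)): (-2)·(-108.6) = +217.2 kJ/mol
ΔH = (-498.6) + (+110.5) + (-156.4) + (+217.2) = -327.3 kJ/mol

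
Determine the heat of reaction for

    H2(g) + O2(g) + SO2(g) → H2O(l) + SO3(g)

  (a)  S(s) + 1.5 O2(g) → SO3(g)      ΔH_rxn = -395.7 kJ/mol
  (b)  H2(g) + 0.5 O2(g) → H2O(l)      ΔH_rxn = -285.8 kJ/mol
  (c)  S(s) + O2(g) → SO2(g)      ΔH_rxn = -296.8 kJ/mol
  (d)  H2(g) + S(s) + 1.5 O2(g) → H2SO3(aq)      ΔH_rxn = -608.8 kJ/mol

ΔH_rxn = -384.7 kJ/mol

(a) as written: -395.7 kJ/mol
(b) as written: -285.8 kJ/mol
(c) reversed: +296.8 kJ/mol
(d): not needed.
Summing the manipulated equations, ΔH_rxn = (1)·(-395.7) + (1)·(-285.8) + (-1)·(-296.8) = -384.7 kJ/mol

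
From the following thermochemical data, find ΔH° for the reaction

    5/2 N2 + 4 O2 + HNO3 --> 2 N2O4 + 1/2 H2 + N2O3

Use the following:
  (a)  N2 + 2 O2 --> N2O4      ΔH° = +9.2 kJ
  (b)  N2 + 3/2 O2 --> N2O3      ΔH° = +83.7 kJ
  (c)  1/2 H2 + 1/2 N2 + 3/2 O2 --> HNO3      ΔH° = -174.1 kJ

(a) × 2: (2)·(+9.2) = +18.4 kJ
(b) as written: +83.7 kJ
(c) reversed: +174.1 kJ
Since enthalpy is a state function, ΔH° = (+18.4) + (+83.7) + (+174.1) = 276.2 kJ

ΔH° = 276.2 kJ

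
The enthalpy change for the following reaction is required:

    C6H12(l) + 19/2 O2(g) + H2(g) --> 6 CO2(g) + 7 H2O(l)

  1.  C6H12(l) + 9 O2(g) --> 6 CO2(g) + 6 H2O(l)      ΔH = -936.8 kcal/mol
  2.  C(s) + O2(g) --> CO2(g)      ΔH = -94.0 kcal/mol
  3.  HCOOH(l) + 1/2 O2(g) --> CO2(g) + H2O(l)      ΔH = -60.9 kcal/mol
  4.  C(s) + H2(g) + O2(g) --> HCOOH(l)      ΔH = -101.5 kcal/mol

eq. 1 as written (C6H12(l) already on the reactant side): -936.8 kcal/mol
eq. 2 reversed: +94.0 kcal/mol
eq. 3 as written: -60.9 kcal/mol
eq. 4 as written (H2(g) already on the reactant side): -101.5 kcal/mol
By Hess's law, ΔH = (-936.8) + (+94.0) + (-60.9) + (-101.5) = -1005.2 kcal/mol

ΔH = -1005.2 kcal/mol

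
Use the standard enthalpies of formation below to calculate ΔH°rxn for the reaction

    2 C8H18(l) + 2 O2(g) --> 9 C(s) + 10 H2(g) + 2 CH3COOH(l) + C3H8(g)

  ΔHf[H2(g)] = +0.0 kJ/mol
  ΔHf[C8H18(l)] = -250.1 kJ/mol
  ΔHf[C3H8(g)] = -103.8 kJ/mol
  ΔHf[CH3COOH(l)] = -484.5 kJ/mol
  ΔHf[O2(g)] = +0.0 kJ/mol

ΔH°rxn = -572.6 kJ/mol

Products: 9·(+0.0) + 10·(+0.0) + 2·(-484.5) + 1·(-103.8) = -1072.8
Reactants: 2·(-250.1) + 2·(+0.0) = -500.2
ΔH°rxn = (-1072.8) − (-500.2) = -572.6 kJ/mol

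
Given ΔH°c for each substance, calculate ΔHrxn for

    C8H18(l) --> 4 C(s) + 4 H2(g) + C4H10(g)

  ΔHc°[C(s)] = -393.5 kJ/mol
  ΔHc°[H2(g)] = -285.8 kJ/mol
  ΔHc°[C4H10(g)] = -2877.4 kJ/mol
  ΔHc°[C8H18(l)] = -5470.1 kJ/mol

Using ΔH = Σ nΔHc°(reactants) − Σ nΔHc°(products):
= [1·(-5470.1)] − [4·(-393.5) + 4·(-285.8) + 1·(-2877.4)]
= 124.5 kJ/mol

ΔHrxn = 124.5 kJ/mol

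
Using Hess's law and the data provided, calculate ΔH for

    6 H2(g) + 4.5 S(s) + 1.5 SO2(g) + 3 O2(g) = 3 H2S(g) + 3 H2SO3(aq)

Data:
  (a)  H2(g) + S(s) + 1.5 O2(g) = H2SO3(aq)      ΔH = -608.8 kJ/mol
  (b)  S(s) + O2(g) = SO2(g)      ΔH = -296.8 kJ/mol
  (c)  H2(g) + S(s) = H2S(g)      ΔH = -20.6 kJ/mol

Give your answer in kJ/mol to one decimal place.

(a) × 3 (scale by 3 for the 3 H2SO3(aq)): (3)·(-608.8) = -1826.4 kJ/mol
(b) reversed and × 3/2 (SO2(g) must end up as a reactant; scale by 3/2 for the 3/2 SO2(g)): (-3/2)·(-296.8) = +445.2 kJ/mol
(c) × 3 (×3 to match 3 H2S(g) in the target): (3)·(-20.6) = -61.8 kJ/mol
ΔH = (3)·(-608.8) + (-3/2)·(-296.8) + (3)·(-20.6) = -1443.0 kJ/mol

ΔH = -1443.0 kJ/mol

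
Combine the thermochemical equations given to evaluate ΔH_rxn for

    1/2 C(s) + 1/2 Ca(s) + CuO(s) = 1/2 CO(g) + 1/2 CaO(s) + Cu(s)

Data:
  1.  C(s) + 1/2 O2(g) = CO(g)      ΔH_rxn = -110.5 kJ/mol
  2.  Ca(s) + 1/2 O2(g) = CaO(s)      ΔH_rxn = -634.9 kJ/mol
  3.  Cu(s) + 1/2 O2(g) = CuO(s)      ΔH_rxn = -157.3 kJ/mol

ΔH_rxn = -215.4 kJ/mol

eq. 1 × 1/2 (×1/2 to match 1/2 CO(g) in the target): (1/2)·(-110.5) = -55.25 kJ/mol
eq. 2 × 1/2 (scale by 1/2 for the 1/2 CaO(s)): (1/2)·(-634.9) = -317.45 kJ/mol
eq. 3 reversed (CuO(s) must end up as a reactant): +157.3 kJ/mol
Since enthalpy is a state function, ΔH_rxn = (-55.25) + (-317.45) + (+157.3) = -215.4 kJ/mol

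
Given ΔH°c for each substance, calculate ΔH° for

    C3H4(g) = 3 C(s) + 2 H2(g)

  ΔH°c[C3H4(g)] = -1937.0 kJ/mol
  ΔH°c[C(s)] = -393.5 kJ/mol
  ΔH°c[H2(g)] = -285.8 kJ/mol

Using ΔH = Σ nΔHc°(reactants) − Σ nΔHc°(products):
= [1·(-1937.0)] − [3·(-393.5) + 2·(-285.8)]
= -184.9 kJ/mol

ΔH° = -184.9 kJ/mol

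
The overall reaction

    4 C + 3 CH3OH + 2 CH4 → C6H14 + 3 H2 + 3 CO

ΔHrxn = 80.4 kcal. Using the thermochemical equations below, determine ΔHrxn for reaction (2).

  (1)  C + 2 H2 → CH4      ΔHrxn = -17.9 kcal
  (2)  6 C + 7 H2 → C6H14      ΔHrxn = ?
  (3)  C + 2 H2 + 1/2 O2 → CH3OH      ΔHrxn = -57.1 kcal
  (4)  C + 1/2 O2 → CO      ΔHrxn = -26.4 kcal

ΔHrxn = -47.5 kcal

(1) reversed and × 2 (reverse to put CH4 on the reactant side; ×2 to match 2 CH4 in the target): (-2)·(-17.9) = +35.8 kcal
(2) as written (C6H14 already on the product side): contributes x
(3) reversed and × 3 (CH3OH must end up as a reactant; ×3 to match 3 CH3OH in the target): (-3)·(-57.1) = +171.3 kcal
(4) × 3 (scale by 3 for the 3 CO): (3)·(-26.4) = -79.2 kcal
+80.4 = (+35.8) + (+171.3) + (-79.2) + x
x = (+80.4 − (+127.9)) / (1) = -47.5 kcal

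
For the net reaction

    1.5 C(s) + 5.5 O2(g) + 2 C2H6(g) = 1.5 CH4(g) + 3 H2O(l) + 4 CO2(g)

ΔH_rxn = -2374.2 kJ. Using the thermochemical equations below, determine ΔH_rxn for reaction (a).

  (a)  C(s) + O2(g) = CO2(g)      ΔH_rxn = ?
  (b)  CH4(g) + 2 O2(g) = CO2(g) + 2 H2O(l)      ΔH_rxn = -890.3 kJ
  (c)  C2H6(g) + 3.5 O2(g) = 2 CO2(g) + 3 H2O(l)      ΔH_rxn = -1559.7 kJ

ΔH_rxn = -393.5 kJ

(a) × 3/2 (×3/2 to match 3/2 C(s) in the target): contributes 3/2·x
(b) reversed and × 3/2 (reverse to put CH4(g) on the product side; ×3/2 to match 3/2 CH4(g) in the target): (-3/2)·(-890.3) = +1335.45 kJ
(c) × 2 (×2 to match 2 C2H6(g) in the target): (2)·(-1559.7) = -3119.4 kJ
-2374.2 = (+1335.45) + (-3119.4) + 3/2·x
x = (-2374.2 − (-1783.95)) / (3/2) = -393.5 kJ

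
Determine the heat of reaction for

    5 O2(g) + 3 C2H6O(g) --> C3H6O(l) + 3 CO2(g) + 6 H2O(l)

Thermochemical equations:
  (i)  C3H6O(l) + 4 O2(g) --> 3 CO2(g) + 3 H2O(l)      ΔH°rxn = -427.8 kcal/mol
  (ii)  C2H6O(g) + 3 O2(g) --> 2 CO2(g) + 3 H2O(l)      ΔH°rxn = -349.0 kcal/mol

(i) reversed (reverse to put C3H6O(l) on the product side): +427.8 kcal/mol
(ii) × 3 (×3 to match 3 C2H6O(g) in the target): (3)·(-349.0) = -1047.0 kcal/mol
ΔH°rxn = (+427.8) + (-1047.0) = -619.2 kcal/mol

ΔH°rxn = -619.2 kcal/mol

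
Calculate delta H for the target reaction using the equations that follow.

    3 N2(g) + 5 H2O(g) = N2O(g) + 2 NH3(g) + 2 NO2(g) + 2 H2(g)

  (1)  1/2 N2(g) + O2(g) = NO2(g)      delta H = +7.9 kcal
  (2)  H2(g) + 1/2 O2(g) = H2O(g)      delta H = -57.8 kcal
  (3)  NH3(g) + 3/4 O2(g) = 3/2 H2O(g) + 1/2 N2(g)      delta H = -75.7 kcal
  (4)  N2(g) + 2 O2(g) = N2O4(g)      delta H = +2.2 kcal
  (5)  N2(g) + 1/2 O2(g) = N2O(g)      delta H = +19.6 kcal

delta H = 302.4 kcal

(1) × 2 (scale by 2 for the 2 NO2(g)): (2)·(+7.9) = +15.8 kcal
(2) reversed and × 2 (reverse to put H2(g) on the product side; ×2 to match 2 H2(g) in the target): (-2)·(-57.8) = +115.6 kcal
(3) reversed and × 2 (reverse to put NH3(g) on the product side; ×2 to match 2 NH3(g) in the target): (-2)·(-75.7) = +151.4 kcal
(4): not needed (N2O4(g) appears nowhere else).
(5) as written (N2O(g) already on the product side): +19.6 kcal
By Hess's law, delta H = (+15.8) + (+115.6) + (+151.4) + (+19.6) = 302.4 kcal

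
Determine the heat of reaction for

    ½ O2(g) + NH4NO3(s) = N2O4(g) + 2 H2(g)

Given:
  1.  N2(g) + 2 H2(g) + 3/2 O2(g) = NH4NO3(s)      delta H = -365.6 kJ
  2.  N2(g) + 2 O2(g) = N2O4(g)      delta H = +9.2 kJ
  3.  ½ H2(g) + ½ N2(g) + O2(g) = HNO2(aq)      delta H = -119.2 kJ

eq. 1 reversed (reverse to put NH4NO3(s) on the reactant side): +365.6 kJ
eq. 2 as written (N2O4(g) already on the product side): +9.2 kJ
eq. 3: not needed (HNO2(aq) appears nowhere else).
Summing the manipulated equations, delta H = (-1)·(-365.6) + (1)·(+9.2) = 374.8 kJ

delta H = 374.8 kJ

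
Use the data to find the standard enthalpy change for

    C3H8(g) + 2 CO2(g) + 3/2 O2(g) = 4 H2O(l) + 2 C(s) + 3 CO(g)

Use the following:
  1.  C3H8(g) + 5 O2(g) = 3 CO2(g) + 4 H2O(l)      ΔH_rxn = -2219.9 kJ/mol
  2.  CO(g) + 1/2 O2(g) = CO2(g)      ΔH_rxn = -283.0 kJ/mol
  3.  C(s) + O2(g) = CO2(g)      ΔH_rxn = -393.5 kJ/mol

ΔH_rxn = -583.9 kJ/mol

eq. 1 as written (C3H8(g) already on the reactant side): -2219.9 kJ/mol
eq. 2 reversed and × 3 (CO(g) must end up as a product; scale by 3 for the 3 CO(g)): (-3)·(-283.0) = +849.0 kJ/mol
eq. 3 reversed and × 2 (C(s) must end up as a product; ×2 to match 2 C(s) in the target): (-2)·(-393.5) = +787.0 kJ/mol
Since enthalpy is a state function, ΔH_rxn = (-2219.9) + (+849.0) + (+787.0) = -583.9 kJ/mol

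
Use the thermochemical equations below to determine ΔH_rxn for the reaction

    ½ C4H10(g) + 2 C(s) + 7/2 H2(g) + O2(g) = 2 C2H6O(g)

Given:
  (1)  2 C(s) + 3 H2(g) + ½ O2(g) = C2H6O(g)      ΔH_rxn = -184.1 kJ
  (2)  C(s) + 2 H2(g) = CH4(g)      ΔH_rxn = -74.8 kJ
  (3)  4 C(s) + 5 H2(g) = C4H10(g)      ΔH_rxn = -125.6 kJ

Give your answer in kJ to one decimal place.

(1) × 2 (scale by 2 for the 2 C2H6O(g)): (2)·(-184.1) = -368.2 kJ
(2): not needed (CH4(g) appears nowhere else).
(3) reversed and × 1/2 (C4H10(g) must end up as a reactant; ×1/2 to match 1/2 C4H10(g) in the target): (-1/2)·(-125.6) = +62.8 kJ
Since enthalpy is a state function, ΔH_rxn = (-368.2) + (+62.8) = -305.4 kJ

ΔH_rxn = -305.4 kJ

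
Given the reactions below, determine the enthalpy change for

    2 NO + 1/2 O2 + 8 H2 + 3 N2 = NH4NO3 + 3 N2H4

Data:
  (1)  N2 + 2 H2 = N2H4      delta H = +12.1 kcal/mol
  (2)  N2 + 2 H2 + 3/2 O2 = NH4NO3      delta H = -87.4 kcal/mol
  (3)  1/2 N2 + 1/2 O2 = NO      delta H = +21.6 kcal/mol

(1) × 3 (scale by 3 for the 3 N2H4): (3)·(+12.1) = +36.3 kcal/mol
(2) as written (NH4NO3 already on the product side): -87.4 kcal/mol
(3) reversed and × 2 (reverse to put NO on the reactant side; ×2 to match 2 NO in the target): (-2)·(+21.6) = -43.2 kcal/mol
By Hess's law, delta H = (+36.3) + (-87.4) + (-43.2) = -94.3 kcal/mol

delta H = -94.3 kcal/mol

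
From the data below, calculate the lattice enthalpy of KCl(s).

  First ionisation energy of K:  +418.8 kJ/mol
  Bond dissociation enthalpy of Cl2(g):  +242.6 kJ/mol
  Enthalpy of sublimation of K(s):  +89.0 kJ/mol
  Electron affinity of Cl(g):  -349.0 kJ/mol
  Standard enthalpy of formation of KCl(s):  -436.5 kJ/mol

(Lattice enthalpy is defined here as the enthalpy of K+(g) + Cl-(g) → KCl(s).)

ΔHf° = 1·ΔHsub + 1·(ΣIE) + 1/2·D(Cl2) + 1·EA + U
-436.5 = 1·(+89.0) + 1·(+418.8) + 1/2·(+242.6) + 1·(-349.0) + U
U = -436.5 − (+280.1) = -716.6 kJ/mol

U = -716.6 kJ/mol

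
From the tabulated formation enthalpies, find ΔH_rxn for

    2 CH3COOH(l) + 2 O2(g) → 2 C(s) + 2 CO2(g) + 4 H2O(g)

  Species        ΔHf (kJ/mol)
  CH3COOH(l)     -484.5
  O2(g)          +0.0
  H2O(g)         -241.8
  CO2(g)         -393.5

ΔH_rxn = -785.2 kJ/mol

ΔH°rxn = Σ nΔHf°(products) − Σ nΔHf°(reactants).
Products: 2·(+0.0) + 2·(-393.5) + 4·(-241.8) = -1754.2
Reactants: 2·(-484.5) + 2·(+0.0) = -969.0
ΔH_rxn = (-1754.2) − (-969.0) = -785.2 kJ/mol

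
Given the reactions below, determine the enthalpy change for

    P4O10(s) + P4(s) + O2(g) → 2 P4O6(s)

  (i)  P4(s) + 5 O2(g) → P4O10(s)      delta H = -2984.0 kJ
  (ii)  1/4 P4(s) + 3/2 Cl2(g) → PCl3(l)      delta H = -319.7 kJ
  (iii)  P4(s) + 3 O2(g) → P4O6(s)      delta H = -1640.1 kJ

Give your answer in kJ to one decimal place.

delta H = -296.2 kJ

(i) reversed: +2984.0 kJ
(ii): not needed.
(iii) × 2: (2)·(-1640.1) = -3280.2 kJ
By Hess's law, delta H = (-1)·(-2984.0) + (2)·(-1640.1) = -296.2 kJ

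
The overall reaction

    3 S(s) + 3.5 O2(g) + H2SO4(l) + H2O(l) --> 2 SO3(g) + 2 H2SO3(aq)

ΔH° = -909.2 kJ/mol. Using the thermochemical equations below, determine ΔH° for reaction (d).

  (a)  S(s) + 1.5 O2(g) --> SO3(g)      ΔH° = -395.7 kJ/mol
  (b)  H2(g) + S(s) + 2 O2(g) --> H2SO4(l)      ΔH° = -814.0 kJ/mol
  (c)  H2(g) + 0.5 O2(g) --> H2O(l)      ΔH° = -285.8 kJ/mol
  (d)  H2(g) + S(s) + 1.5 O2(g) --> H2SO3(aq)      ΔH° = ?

(a) × 2: (2)·(-395.7) = -791.4 kJ/mol
(b) reversed: +814.0 kJ/mol
(c) reversed: +285.8 kJ/mol
(d) × 2: contributes 2·x
-909.2 = (-791.4) + (+814.0) + (+285.8) + 2·x
x = (-909.2 − (+308.4)) / (2) = -608.8 kJ/mol

ΔH° = -608.8 kJ/mol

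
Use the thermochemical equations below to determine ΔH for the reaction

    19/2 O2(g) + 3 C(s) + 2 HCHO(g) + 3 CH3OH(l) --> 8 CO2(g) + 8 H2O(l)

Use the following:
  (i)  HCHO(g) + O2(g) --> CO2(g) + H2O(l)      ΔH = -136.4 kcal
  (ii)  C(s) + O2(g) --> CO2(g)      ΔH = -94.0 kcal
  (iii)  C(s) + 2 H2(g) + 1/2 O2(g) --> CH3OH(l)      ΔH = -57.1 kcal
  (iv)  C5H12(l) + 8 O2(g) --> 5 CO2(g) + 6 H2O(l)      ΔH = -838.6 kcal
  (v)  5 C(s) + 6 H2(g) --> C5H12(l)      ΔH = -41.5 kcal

ΔH = -1075.6 kcal

(i) × 2: (2)·(-136.4) = -272.8 kcal
(ii) as written: -94.0 kcal
(iii) reversed and × 3: (-3)·(-57.1) = +171.3 kcal
(iv) as written: -838.6 kcal
(v) as written: -41.5 kcal
Since enthalpy is a state function, ΔH = (2)·(-136.4) + (1)·(-94.0) + (-3)·(-57.1) + (1)·(-838.6) + (1)·(-41.5) = -1075.6 kcal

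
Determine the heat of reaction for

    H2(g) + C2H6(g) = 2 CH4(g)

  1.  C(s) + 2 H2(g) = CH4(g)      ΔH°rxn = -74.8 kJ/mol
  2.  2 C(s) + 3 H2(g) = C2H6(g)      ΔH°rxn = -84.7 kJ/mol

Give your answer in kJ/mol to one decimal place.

ΔH°rxn = -64.9 kJ/mol

eq. 1 × 2 (×2 to match 2 CH4(g) in the target): (2)·(-74.8) = -149.6 kJ/mol
eq. 2 reversed (reverse to put C2H6(g) on the reactant side): +84.7 kJ/mol
By Hess's law, ΔH°rxn = (2)·(-74.8) + (-1)·(-84.7) = -64.9 kJ/mol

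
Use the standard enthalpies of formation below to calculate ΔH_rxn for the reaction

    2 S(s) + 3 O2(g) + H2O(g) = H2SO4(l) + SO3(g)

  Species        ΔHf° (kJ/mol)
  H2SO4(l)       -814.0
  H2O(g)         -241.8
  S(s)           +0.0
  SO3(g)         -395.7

ΔH_rxn = -967.9 kJ/mol

Products: 1·(-814.0) + 1·(-395.7) = -1209.7
Reactants: 2·(+0.0) + 3·(+0.0) + 1·(-241.8) = -241.8
ΔH_rxn = (-1209.7) − (-241.8) = -967.9 kJ/mol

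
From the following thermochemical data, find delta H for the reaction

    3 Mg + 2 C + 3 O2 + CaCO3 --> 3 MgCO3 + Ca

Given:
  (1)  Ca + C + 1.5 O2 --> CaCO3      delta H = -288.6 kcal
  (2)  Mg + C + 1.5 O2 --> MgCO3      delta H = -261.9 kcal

(1) reversed (reverse to put CaCO3 on the reactant side): +288.6 kcal
(2) × 3 (×3 to match 3 MgCO3 in the target): (3)·(-261.9) = -785.7 kcal
Since enthalpy is a state function, delta H = (+288.6) + (-785.7) = -497.1 kcal

delta H = -497.1 kcal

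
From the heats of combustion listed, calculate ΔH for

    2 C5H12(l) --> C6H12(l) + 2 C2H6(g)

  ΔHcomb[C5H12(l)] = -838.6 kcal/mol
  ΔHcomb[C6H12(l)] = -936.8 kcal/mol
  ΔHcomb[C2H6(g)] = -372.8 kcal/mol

With combustion enthalpies, reactants minus products:
= [2·(-838.6)] − [1·(-936.8) + 2·(-372.8)]
= 5.2 kcal/mol

ΔH = 5.2 kcal/mol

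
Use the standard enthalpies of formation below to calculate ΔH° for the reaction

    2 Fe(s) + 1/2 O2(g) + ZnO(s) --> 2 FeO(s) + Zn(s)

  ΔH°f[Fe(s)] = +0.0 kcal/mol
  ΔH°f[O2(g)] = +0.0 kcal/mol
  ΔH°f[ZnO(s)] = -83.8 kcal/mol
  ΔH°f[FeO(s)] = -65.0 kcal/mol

ΔH° = -46.2 kcal/mol

ΔH°rxn = Σ nΔHf°(products) − Σ nΔHf°(reactants).
Products: 2·(-65.0) + 1·(+0.0) = -130.0
Reactants: 2·(+0.0) + 1/2·(+0.0) + 1·(-83.8) = -83.8
ΔH° = (-130.0) − (-83.8) = -46.2 kcal/mol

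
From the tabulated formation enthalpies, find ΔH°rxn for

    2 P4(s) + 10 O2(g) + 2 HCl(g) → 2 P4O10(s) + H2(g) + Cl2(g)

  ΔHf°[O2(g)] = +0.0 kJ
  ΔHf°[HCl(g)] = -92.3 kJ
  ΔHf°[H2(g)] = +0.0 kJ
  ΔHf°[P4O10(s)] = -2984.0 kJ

ΔH°rxn = -5783.4 kJ

ΔH°rxn = Σ nΔHf°(products) − Σ nΔHf°(reactants).
Products: 2·(-2984.0) + 1·(+0.0) + 1·(+0.0) = -5968.0
Reactants: 2·(+0.0) + 10·(+0.0) + 2·(-92.3) = -184.6
ΔH°rxn = (-5968.0) − (-184.6) = -5783.4 kJ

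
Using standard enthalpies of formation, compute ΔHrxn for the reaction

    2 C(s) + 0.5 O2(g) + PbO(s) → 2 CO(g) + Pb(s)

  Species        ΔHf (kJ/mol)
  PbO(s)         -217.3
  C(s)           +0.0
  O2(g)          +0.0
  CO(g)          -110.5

Products: 2·(-110.5) + 1·(+0.0) = -221.0
Reactants: 2·(+0.0) + 1/2·(+0.0) + 1·(-217.3) = -217.3
ΔHrxn = (-221.0) − (-217.3) = -3.7 kJ/mol

ΔHrxn = -3.7 kJ/mol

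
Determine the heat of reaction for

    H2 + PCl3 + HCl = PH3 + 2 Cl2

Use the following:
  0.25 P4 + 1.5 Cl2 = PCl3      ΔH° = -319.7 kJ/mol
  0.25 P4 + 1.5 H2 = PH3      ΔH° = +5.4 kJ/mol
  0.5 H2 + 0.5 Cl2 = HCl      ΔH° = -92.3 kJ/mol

equation 1 reversed (PCl3 must end up as a reactant): +319.7 kJ/mol
equation 2 as written (PH3 already on the product side): +5.4 kJ/mol
equation 3 reversed (reverse to put HCl on the reactant side): +92.3 kJ/mol
ΔH° = (+319.7) + (+5.4) + (+92.3) = 417.4 kJ/mol

ΔH° = 417.4 kJ/mol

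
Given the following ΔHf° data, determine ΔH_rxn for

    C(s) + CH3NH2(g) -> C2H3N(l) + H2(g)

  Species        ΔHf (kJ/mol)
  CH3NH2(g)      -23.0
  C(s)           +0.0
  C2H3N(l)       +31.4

Products: 1·(+31.4) + 1·(+0.0) = +31.4
Reactants: 1·(+0.0) + 1·(-23.0) = -23.0
ΔH_rxn = (+31.4) − (-23.0) = 54.4 kJ/mol

ΔH_rxn = 54.4 kJ/mol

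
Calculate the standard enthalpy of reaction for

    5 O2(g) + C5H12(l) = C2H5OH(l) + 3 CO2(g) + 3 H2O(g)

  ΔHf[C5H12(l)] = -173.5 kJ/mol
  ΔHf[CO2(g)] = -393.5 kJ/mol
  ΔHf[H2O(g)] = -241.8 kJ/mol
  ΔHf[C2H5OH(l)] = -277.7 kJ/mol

ΔH°rxn = Σ nΔHf°(products) − Σ nΔHf°(reactants).
Products: 1·(-277.7) + 3·(-393.5) + 3·(-241.8) = -2183.6
Reactants: 5·(+0.0) + 1·(-173.5) = -173.5
ΔH° = (-2183.6) − (-173.5) = -2010.1 kJ/mol

ΔH° = -2010.1 kJ/mol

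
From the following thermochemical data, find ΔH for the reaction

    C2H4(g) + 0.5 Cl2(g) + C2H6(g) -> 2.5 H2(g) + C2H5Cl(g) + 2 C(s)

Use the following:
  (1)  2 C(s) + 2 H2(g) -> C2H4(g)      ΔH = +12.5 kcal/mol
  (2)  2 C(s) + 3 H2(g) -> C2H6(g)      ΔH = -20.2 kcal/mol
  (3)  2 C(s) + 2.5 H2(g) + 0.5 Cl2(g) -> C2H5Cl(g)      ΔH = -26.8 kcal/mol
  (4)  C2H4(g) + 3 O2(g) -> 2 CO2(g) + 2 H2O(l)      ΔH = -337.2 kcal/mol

ΔH = -19.1 kcal/mol

(1) reversed: -12.5 kcal/mol
(2) reversed: +20.2 kcal/mol
(3) as written: -26.8 kcal/mol
(4): not needed.
Combining the equations, ΔH = (-1)·(+12.5) + (-1)·(-20.2) + (1)·(-26.8) = -19.1 kcal/mol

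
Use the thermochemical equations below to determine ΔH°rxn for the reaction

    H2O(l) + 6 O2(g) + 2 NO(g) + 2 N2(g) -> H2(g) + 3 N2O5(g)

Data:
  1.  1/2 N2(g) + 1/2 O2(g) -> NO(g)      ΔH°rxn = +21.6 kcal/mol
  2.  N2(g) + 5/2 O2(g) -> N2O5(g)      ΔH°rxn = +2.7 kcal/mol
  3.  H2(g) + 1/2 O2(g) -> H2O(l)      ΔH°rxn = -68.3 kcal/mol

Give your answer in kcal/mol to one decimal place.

ΔH°rxn = 33.2 kcal/mol

eq. 1 reversed and × 2 (reverse to put NO(g) on the reactant side; ×2 to match 2 NO(g) in the target): (-2)·(+21.6) = -43.2 kcal/mol
eq. 2 × 3 (scale by 3 for the 3 N2O5(g)): (3)·(+2.7) = +8.1 kcal/mol
eq. 3 reversed (H2O(l) must end up as a reactant): +68.3 kcal/mol
Since enthalpy is a state function, ΔH°rxn = (-2)·(+21.6) + (3)·(+2.7) + (-1)·(-68.3) = 33.2 kcal/mol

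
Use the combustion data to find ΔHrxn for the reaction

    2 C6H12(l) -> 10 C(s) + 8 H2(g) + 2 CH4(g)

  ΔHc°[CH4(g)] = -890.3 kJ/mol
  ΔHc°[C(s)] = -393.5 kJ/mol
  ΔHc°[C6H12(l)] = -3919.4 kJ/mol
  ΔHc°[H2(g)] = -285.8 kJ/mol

ΔHrxn = 163.2 kJ/mol

With combustion enthalpies, reactants minus products:
= [2·(-3919.4)] − [10·(-393.5) + 8·(-285.8) + 2·(-890.3)]
= 163.2 kJ/mol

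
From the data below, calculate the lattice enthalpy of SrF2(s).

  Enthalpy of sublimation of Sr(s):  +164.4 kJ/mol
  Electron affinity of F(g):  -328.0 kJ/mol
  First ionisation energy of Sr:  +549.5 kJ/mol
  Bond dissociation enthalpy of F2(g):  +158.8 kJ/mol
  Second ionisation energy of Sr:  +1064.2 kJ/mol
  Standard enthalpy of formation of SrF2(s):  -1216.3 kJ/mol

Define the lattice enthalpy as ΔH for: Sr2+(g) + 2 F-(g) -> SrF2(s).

ΔHf° = 1·ΔHsub + 1·(ΣIE) + 1·D(F2) + 2·EA + U
-1216.3 = 1·(+164.4) + 1·(+1613.7) + 1·(+158.8) + 2·(-328.0) + U
U = -1216.3 − (+1280.9) = -2497.2 kJ/mol

U = -2497.2 kJ/mol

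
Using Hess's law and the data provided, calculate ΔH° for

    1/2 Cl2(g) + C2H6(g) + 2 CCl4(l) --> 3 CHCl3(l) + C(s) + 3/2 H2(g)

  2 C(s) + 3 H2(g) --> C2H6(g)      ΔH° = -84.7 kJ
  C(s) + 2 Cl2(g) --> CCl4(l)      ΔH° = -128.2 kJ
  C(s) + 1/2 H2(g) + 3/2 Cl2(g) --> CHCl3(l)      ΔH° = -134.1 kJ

equation 1 reversed: +84.7 kJ
equation 2 reversed and × 2: (-2)·(-128.2) = +256.4 kJ
equation 3 × 3: (3)·(-134.1) = -402.3 kJ
Since enthalpy is a state function, ΔH° = (-1)·(-84.7) + (-2)·(-128.2) + (3)·(-134.1) = -61.2 kJ

ΔH° = -61.2 kJ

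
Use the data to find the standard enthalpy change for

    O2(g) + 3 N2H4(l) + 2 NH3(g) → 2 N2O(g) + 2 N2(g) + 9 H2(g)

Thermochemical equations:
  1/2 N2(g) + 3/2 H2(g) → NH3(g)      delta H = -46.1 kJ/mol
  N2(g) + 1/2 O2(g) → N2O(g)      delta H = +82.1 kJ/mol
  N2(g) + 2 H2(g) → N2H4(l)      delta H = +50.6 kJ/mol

equation 1 reversed and × 2 (NH3(g) must end up as a reactant; scale by 2 for the 2 NH3(g)): (-2)·(-46.1) = +92.2 kJ/mol
equation 2 × 2 (×2 to match 2 N2O(g) in the target): (2)·(+82.1) = +164.2 kJ/mol
equation 3 reversed and × 3 (N2H4(l) must end up as a reactant; scale by 3 for the 3 N2H4(l)): (-3)·(+50.6) = -151.8 kJ/mol
Combining the equations, delta H = (+92.2) + (+164.2) + (-151.8) = 104.6 kJ/mol

delta H = 104.6 kJ/mol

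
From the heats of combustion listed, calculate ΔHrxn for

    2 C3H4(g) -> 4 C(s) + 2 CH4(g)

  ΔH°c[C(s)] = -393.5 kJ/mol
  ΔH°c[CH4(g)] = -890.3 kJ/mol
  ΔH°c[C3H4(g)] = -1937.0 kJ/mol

ΔHrxn = -519.4 kJ/mol

With combustion enthalpies, reactants minus products:
= [2·(-1937.0)] − [4·(-393.5) + 2·(-890.3)]
= -519.4 kJ/mol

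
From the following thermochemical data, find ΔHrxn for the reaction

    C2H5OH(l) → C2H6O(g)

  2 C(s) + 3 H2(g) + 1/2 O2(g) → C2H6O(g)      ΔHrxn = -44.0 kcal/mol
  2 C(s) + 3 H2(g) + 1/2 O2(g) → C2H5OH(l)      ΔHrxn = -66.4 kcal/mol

ΔHrxn = 22.4 kcal/mol

equation 1 as written: -44.0 kcal/mol
equation 2 reversed: +66.4 kcal/mol
Since enthalpy is a state function, ΔHrxn = (-44.0) + (+66.4) = 22.4 kcal/mol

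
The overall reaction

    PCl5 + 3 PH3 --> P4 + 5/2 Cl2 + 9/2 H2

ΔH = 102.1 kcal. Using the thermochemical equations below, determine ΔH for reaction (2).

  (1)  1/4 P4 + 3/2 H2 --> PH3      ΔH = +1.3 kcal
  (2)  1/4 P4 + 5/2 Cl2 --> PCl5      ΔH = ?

ΔH = -106.0 kcal

(1) reversed and × 3: (-3)·(+1.3) = -3.9 kcal
(2) reversed: contributes −x
+102.1 = (-3.9) − x
x = (+102.1 − (-3.9)) / (-1) = -106.0 kcal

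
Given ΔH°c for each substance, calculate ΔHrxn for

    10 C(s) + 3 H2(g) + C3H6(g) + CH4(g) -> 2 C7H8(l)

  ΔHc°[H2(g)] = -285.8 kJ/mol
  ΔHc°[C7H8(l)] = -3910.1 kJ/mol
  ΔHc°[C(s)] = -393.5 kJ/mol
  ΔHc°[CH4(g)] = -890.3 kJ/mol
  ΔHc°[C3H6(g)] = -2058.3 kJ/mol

ΔHrxn = 79.2 kJ/mol

Using ΔH = Σ nΔHc°(reactants) − Σ nΔHc°(products):
= [10·(-393.5) + 3·(-285.8) + 1·(-2058.3) + 1·(-890.3)] − [2·(-3910.1)]
= 79.2 kJ/mol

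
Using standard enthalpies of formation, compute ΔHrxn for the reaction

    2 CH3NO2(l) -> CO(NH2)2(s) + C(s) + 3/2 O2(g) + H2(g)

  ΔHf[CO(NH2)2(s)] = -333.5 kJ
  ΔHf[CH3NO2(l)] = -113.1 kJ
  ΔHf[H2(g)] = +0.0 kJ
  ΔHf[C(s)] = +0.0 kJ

ΔH°rxn = Σ nΔHf°(products) − Σ nΔHf°(reactants).
Products: 1·(-333.5) + 1·(+0.0) + 3/2·(+0.0) + 1·(+0.0) = -333.5
Reactants: 2·(-113.1) = -226.2
ΔHrxn = (-333.5) − (-226.2) = -107.3 kJ

ΔHrxn = -107.3 kJ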